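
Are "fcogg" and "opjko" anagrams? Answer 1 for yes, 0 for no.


Strings: "fcogg", "opjko"
Sorted first:  cfggo
Sorted second: jkoop
Differ at position 0: 'c' vs 'j' => not anagrams

0


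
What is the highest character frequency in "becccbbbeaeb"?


Input: becccbbbeaeb
Character counts:
  'a': 1
  'b': 5
  'c': 3
  'e': 3
Maximum frequency: 5

5


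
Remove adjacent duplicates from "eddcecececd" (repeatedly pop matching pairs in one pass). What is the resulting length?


Input: eddcecececd
Stack-based adjacent duplicate removal:
  Read 'e': push. Stack: e
  Read 'd': push. Stack: ed
  Read 'd': matches stack top 'd' => pop. Stack: e
  Read 'c': push. Stack: ec
  Read 'e': push. Stack: ece
  Read 'c': push. Stack: ecec
  Read 'e': push. Stack: ecece
  Read 'c': push. Stack: ececec
  Read 'e': push. Stack: ececece
  Read 'c': push. Stack: ecececec
  Read 'd': push. Stack: ececececd
Final stack: "ececececd" (length 9)

9


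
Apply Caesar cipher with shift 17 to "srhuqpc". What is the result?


Caesar cipher: shift "srhuqpc" by 17
  's' (pos 18) + 17 = pos 9 = 'j'
  'r' (pos 17) + 17 = pos 8 = 'i'
  'h' (pos 7) + 17 = pos 24 = 'y'
  'u' (pos 20) + 17 = pos 11 = 'l'
  'q' (pos 16) + 17 = pos 7 = 'h'
  'p' (pos 15) + 17 = pos 6 = 'g'
  'c' (pos 2) + 17 = pos 19 = 't'
Result: jiylhgt

jiylhgt


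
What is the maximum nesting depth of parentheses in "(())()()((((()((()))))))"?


Input: "(())()()((((()((()))))))"
Tracking depth:
  Position 0 '(': depth becomes 1
  Position 1 '(': depth becomes 2
  Position 2 ')': depth becomes 1
  Position 3 ')': depth becomes 0
  Position 4 '(': depth becomes 1
  Position 5 ')': depth becomes 0
  Position 6 '(': depth becomes 1
  Position 7 ')': depth becomes 0
  Position 8 '(': depth becomes 1
  Position 9 '(': depth becomes 2
  Position 10 '(': depth becomes 3
  Position 11 '(': depth becomes 4
  Position 12 '(': depth becomes 5
  Position 13 ')': depth becomes 4
  Position 14 '(': depth becomes 5
  Position 15 '(': depth becomes 6
  Position 16 '(': depth becomes 7
  Position 17 ')': depth becomes 6
  Position 18 ')': depth becomes 5
  Position 19 ')': depth becomes 4
  Position 20 ')': depth becomes 3
  Position 21 ')': depth becomes 2
  Position 22 ')': depth becomes 1
  Position 23 ')': depth becomes 0
Maximum depth reached: 7

7


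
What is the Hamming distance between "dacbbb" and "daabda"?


Comparing "dacbbb" and "daabda" position by position:
  Position 0: 'd' vs 'd' => same
  Position 1: 'a' vs 'a' => same
  Position 2: 'c' vs 'a' => differ
  Position 3: 'b' vs 'b' => same
  Position 4: 'b' vs 'd' => differ
  Position 5: 'b' vs 'a' => differ
Total differences (Hamming distance): 3

3


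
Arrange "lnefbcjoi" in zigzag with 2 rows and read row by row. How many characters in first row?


Zigzag "lnefbcjoi" into 2 rows:
Placing characters:
  'l' => row 0
  'n' => row 1
  'e' => row 0
  'f' => row 1
  'b' => row 0
  'c' => row 1
  'j' => row 0
  'o' => row 1
  'i' => row 0
Rows:
  Row 0: "lebji"
  Row 1: "nfco"
First row length: 5

5


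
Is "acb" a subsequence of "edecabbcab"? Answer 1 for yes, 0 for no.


Check if "acb" is a subsequence of "edecabbcab"
Greedy scan:
  Position 0 ('e'): no match needed
  Position 1 ('d'): no match needed
  Position 2 ('e'): no match needed
  Position 3 ('c'): no match needed
  Position 4 ('a'): matches sub[0] = 'a'
  Position 5 ('b'): no match needed
  Position 6 ('b'): no match needed
  Position 7 ('c'): matches sub[1] = 'c'
  Position 8 ('a'): no match needed
  Position 9 ('b'): matches sub[2] = 'b'
All 3 characters matched => is a subsequence

1


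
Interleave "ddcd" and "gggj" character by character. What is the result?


Interleaving "ddcd" and "gggj":
  Position 0: 'd' from first, 'g' from second => "dg"
  Position 1: 'd' from first, 'g' from second => "dg"
  Position 2: 'c' from first, 'g' from second => "cg"
  Position 3: 'd' from first, 'j' from second => "dj"
Result: dgdgcgdj

dgdgcgdj


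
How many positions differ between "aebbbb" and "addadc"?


Comparing "aebbbb" and "addadc" position by position:
  Position 0: 'a' vs 'a' => same
  Position 1: 'e' vs 'd' => DIFFER
  Position 2: 'b' vs 'd' => DIFFER
  Position 3: 'b' vs 'a' => DIFFER
  Position 4: 'b' vs 'd' => DIFFER
  Position 5: 'b' vs 'c' => DIFFER
Positions that differ: 5

5


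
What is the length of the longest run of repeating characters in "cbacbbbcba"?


Input: "cbacbbbcba"
Scanning for longest run:
  Position 1 ('b'): new char, reset run to 1
  Position 2 ('a'): new char, reset run to 1
  Position 3 ('c'): new char, reset run to 1
  Position 4 ('b'): new char, reset run to 1
  Position 5 ('b'): continues run of 'b', length=2
  Position 6 ('b'): continues run of 'b', length=3
  Position 7 ('c'): new char, reset run to 1
  Position 8 ('b'): new char, reset run to 1
  Position 9 ('a'): new char, reset run to 1
Longest run: 'b' with length 3

3


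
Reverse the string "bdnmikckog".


Input: bdnmikckog
Reading characters right to left:
  Position 9: 'g'
  Position 8: 'o'
  Position 7: 'k'
  Position 6: 'c'
  Position 5: 'k'
  Position 4: 'i'
  Position 3: 'm'
  Position 2: 'n'
  Position 1: 'd'
  Position 0: 'b'
Reversed: gokckimndb

gokckimndb


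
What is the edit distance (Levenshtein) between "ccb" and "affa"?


Computing edit distance: "ccb" -> "affa"
DP table:
           a    f    f    a
      0    1    2    3    4
  c   1    1    2    3    4
  c   2    2    2    3    4
  b   3    3    3    3    4
Edit distance = dp[3][4] = 4

4


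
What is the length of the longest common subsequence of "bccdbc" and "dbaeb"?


LCS of "bccdbc" and "dbaeb"
DP table:
           d    b    a    e    b
      0    0    0    0    0    0
  b   0    0    1    1    1    1
  c   0    0    1    1    1    1
  c   0    0    1    1    1    1
  d   0    1    1    1    1    1
  b   0    1    2    2    2    2
  c   0    1    2    2    2    2
LCS length = dp[6][5] = 2

2


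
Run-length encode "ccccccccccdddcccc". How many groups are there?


Input: ccccccccccdddcccc
Scanning for consecutive runs:
  Group 1: 'c' x 10 (positions 0-9)
  Group 2: 'd' x 3 (positions 10-12)
  Group 3: 'c' x 4 (positions 13-16)
Total groups: 3

3


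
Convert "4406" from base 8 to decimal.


Input: "4406" in base 8
Positional expansion:
  Digit '4' (value 4) x 8^3 = 2048
  Digit '4' (value 4) x 8^2 = 256
  Digit '0' (value 0) x 8^1 = 0
  Digit '6' (value 6) x 8^0 = 6
Sum = 2310

2310


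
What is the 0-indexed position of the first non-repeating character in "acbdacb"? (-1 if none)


Input: acbdacb
Character frequencies:
  'a': 2
  'b': 2
  'c': 2
  'd': 1
Scanning left to right for freq == 1:
  Position 0 ('a'): freq=2, skip
  Position 1 ('c'): freq=2, skip
  Position 2 ('b'): freq=2, skip
  Position 3 ('d'): unique! => answer = 3

3


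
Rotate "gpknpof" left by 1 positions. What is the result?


Input: "gpknpof", rotate left by 1
First 1 characters: "g"
Remaining characters: "pknpof"
Concatenate remaining + first: "pknpof" + "g" = "pknpofg"

pknpofg


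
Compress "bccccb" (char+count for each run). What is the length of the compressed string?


Input: bccccb
Runs:
  'b' x 1 => "b1"
  'c' x 4 => "c4"
  'b' x 1 => "b1"
Compressed: "b1c4b1"
Compressed length: 6

6


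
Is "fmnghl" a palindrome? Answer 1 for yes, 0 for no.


Input: fmnghl
Reversed: lhgnmf
  Compare pos 0 ('f') with pos 5 ('l'): MISMATCH
  Compare pos 1 ('m') with pos 4 ('h'): MISMATCH
  Compare pos 2 ('n') with pos 3 ('g'): MISMATCH
Result: not a palindrome

0


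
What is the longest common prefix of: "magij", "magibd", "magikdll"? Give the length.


Words: magij, magibd, magikdll
  Position 0: all 'm' => match
  Position 1: all 'a' => match
  Position 2: all 'g' => match
  Position 3: all 'i' => match
  Position 4: ('j', 'b', 'k') => mismatch, stop
LCP = "magi" (length 4)

4


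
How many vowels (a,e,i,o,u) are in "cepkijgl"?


Input: cepkijgl
Checking each character:
  'c' at position 0: consonant
  'e' at position 1: vowel (running total: 1)
  'p' at position 2: consonant
  'k' at position 3: consonant
  'i' at position 4: vowel (running total: 2)
  'j' at position 5: consonant
  'g' at position 6: consonant
  'l' at position 7: consonant
Total vowels: 2

2


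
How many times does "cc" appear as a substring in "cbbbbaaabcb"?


Searching for "cc" in "cbbbbaaabcb"
Scanning each position:
  Position 0: "cb" => no
  Position 1: "bb" => no
  Position 2: "bb" => no
  Position 3: "bb" => no
  Position 4: "ba" => no
  Position 5: "aa" => no
  Position 6: "aa" => no
  Position 7: "ab" => no
  Position 8: "bc" => no
  Position 9: "cb" => no
Total occurrences: 0

0


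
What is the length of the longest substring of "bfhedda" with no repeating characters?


Input: "bfhedda"
Sliding window (track last position of each char):
  Position 0 ('b'): window [0,0] length 1 -- new best
  Position 1 ('f'): window [0,1] length 2 -- new best
  Position 2 ('h'): window [0,2] length 3 -- new best
  Position 3 ('e'): window [0,3] length 4 -- new best
  Position 4 ('d'): window [0,4] length 5 -- new best
  Position 5 ('d'): repeat (last at 4), move window start to 5
  Position 5 ('d'): window [5,5] length 1
  Position 6 ('a'): window [5,6] length 2
Longest substring with no repeats: "bfhed" with length 5

5


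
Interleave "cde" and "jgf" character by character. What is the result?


Interleaving "cde" and "jgf":
  Position 0: 'c' from first, 'j' from second => "cj"
  Position 1: 'd' from first, 'g' from second => "dg"
  Position 2: 'e' from first, 'f' from second => "ef"
Result: cjdgef

cjdgef


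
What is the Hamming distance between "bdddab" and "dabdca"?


Comparing "bdddab" and "dabdca" position by position:
  Position 0: 'b' vs 'd' => differ
  Position 1: 'd' vs 'a' => differ
  Position 2: 'd' vs 'b' => differ
  Position 3: 'd' vs 'd' => same
  Position 4: 'a' vs 'c' => differ
  Position 5: 'b' vs 'a' => differ
Total differences (Hamming distance): 5

5


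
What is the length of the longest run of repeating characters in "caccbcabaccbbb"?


Input: "caccbcabaccbbb"
Scanning for longest run:
  Position 1 ('a'): new char, reset run to 1
  Position 2 ('c'): new char, reset run to 1
  Position 3 ('c'): continues run of 'c', length=2
  Position 4 ('b'): new char, reset run to 1
  Position 5 ('c'): new char, reset run to 1
  Position 6 ('a'): new char, reset run to 1
  Position 7 ('b'): new char, reset run to 1
  Position 8 ('a'): new char, reset run to 1
  Position 9 ('c'): new char, reset run to 1
  Position 10 ('c'): continues run of 'c', length=2
  Position 11 ('b'): new char, reset run to 1
  Position 12 ('b'): continues run of 'b', length=2
  Position 13 ('b'): continues run of 'b', length=3
Longest run: 'b' with length 3

3


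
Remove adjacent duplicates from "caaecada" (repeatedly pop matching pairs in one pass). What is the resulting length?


Input: caaecada
Stack-based adjacent duplicate removal:
  Read 'c': push. Stack: c
  Read 'a': push. Stack: ca
  Read 'a': matches stack top 'a' => pop. Stack: c
  Read 'e': push. Stack: ce
  Read 'c': push. Stack: cec
  Read 'a': push. Stack: ceca
  Read 'd': push. Stack: cecad
  Read 'a': push. Stack: cecada
Final stack: "cecada" (length 6)

6


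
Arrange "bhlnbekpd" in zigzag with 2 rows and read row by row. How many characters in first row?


Zigzag "bhlnbekpd" into 2 rows:
Placing characters:
  'b' => row 0
  'h' => row 1
  'l' => row 0
  'n' => row 1
  'b' => row 0
  'e' => row 1
  'k' => row 0
  'p' => row 1
  'd' => row 0
Rows:
  Row 0: "blbkd"
  Row 1: "hnep"
First row length: 5

5


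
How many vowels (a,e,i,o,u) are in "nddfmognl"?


Input: nddfmognl
Checking each character:
  'n' at position 0: consonant
  'd' at position 1: consonant
  'd' at position 2: consonant
  'f' at position 3: consonant
  'm' at position 4: consonant
  'o' at position 5: vowel (running total: 1)
  'g' at position 6: consonant
  'n' at position 7: consonant
  'l' at position 8: consonant
Total vowels: 1

1


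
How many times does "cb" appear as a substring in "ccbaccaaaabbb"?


Searching for "cb" in "ccbaccaaaabbb"
Scanning each position:
  Position 0: "cc" => no
  Position 1: "cb" => MATCH
  Position 2: "ba" => no
  Position 3: "ac" => no
  Position 4: "cc" => no
  Position 5: "ca" => no
  Position 6: "aa" => no
  Position 7: "aa" => no
  Position 8: "aa" => no
  Position 9: "ab" => no
  Position 10: "bb" => no
  Position 11: "bb" => no
Total occurrences: 1

1


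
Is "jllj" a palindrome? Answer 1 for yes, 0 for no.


Input: jllj
Reversed: jllj
  Compare pos 0 ('j') with pos 3 ('j'): match
  Compare pos 1 ('l') with pos 2 ('l'): match
Result: palindrome

1


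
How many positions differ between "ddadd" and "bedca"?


Comparing "ddadd" and "bedca" position by position:
  Position 0: 'd' vs 'b' => DIFFER
  Position 1: 'd' vs 'e' => DIFFER
  Position 2: 'a' vs 'd' => DIFFER
  Position 3: 'd' vs 'c' => DIFFER
  Position 4: 'd' vs 'a' => DIFFER
Positions that differ: 5

5


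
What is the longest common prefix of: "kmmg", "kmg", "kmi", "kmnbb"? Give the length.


Words: kmmg, kmg, kmi, kmnbb
  Position 0: all 'k' => match
  Position 1: all 'm' => match
  Position 2: ('m', 'g', 'i', 'n') => mismatch, stop
LCP = "km" (length 2)

2


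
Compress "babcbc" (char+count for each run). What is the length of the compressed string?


Input: babcbc
Runs:
  'b' x 1 => "b1"
  'a' x 1 => "a1"
  'b' x 1 => "b1"
  'c' x 1 => "c1"
  'b' x 1 => "b1"
  'c' x 1 => "c1"
Compressed: "b1a1b1c1b1c1"
Compressed length: 12

12


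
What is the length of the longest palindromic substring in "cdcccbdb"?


Input: "cdcccbdb"
Checking substrings for palindromes:
  [0:3] "cdc" (len 3) => palindrome
  [2:5] "ccc" (len 3) => palindrome
  [5:8] "bdb" (len 3) => palindrome
  [2:4] "cc" (len 2) => palindrome
  [3:5] "cc" (len 2) => palindrome
Longest palindromic substring: "cdc" with length 3

3


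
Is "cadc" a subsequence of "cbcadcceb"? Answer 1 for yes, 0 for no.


Check if "cadc" is a subsequence of "cbcadcceb"
Greedy scan:
  Position 0 ('c'): matches sub[0] = 'c'
  Position 1 ('b'): no match needed
  Position 2 ('c'): no match needed
  Position 3 ('a'): matches sub[1] = 'a'
  Position 4 ('d'): matches sub[2] = 'd'
  Position 5 ('c'): matches sub[3] = 'c'
  Position 6 ('c'): no match needed
  Position 7 ('e'): no match needed
  Position 8 ('b'): no match needed
All 4 characters matched => is a subsequence

1


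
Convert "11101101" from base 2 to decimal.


Input: "11101101" in base 2
Positional expansion:
  Digit '1' (value 1) x 2^7 = 128
  Digit '1' (value 1) x 2^6 = 64
  Digit '1' (value 1) x 2^5 = 32
  Digit '0' (value 0) x 2^4 = 0
  Digit '1' (value 1) x 2^3 = 8
  Digit '1' (value 1) x 2^2 = 4
  Digit '0' (value 0) x 2^1 = 0
  Digit '1' (value 1) x 2^0 = 1
Sum = 237

237


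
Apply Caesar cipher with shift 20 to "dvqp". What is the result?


Caesar cipher: shift "dvqp" by 20
  'd' (pos 3) + 20 = pos 23 = 'x'
  'v' (pos 21) + 20 = pos 15 = 'p'
  'q' (pos 16) + 20 = pos 10 = 'k'
  'p' (pos 15) + 20 = pos 9 = 'j'
Result: xpkj

xpkj


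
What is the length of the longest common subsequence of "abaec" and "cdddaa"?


LCS of "abaec" and "cdddaa"
DP table:
           c    d    d    d    a    a
      0    0    0    0    0    0    0
  a   0    0    0    0    0    1    1
  b   0    0    0    0    0    1    1
  a   0    0    0    0    0    1    2
  e   0    0    0    0    0    1    2
  c   0    1    1    1    1    1    2
LCS length = dp[5][6] = 2

2


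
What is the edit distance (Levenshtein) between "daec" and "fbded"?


Computing edit distance: "daec" -> "fbded"
DP table:
           f    b    d    e    d
      0    1    2    3    4    5
  d   1    1    2    2    3    4
  a   2    2    2    3    3    4
  e   3    3    3    3    3    4
  c   4    4    4    4    4    4
Edit distance = dp[4][5] = 4

4


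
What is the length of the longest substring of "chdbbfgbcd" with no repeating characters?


Input: "chdbbfgbcd"
Sliding window (track last position of each char):
  Position 0 ('c'): window [0,0] length 1 -- new best
  Position 1 ('h'): window [0,1] length 2 -- new best
  Position 2 ('d'): window [0,2] length 3 -- new best
  Position 3 ('b'): window [0,3] length 4 -- new best
  Position 4 ('b'): repeat (last at 3), move window start to 4
  Position 4 ('b'): window [4,4] length 1
  Position 5 ('f'): window [4,5] length 2
  Position 6 ('g'): window [4,6] length 3
  Position 7 ('b'): repeat (last at 4), move window start to 5
  Position 7 ('b'): window [5,7] length 3
  Position 8 ('c'): window [5,8] length 4
  Position 9 ('d'): window [5,9] length 5 -- new best
Longest substring with no repeats: "fgbcd" with length 5

5


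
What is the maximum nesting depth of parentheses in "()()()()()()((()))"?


Input: "()()()()()()((()))"
Tracking depth:
  Position 0 '(': depth becomes 1
  Position 1 ')': depth becomes 0
  Position 2 '(': depth becomes 1
  Position 3 ')': depth becomes 0
  Position 4 '(': depth becomes 1
  Position 5 ')': depth becomes 0
  Position 6 '(': depth becomes 1
  Position 7 ')': depth becomes 0
  Position 8 '(': depth becomes 1
  Position 9 ')': depth becomes 0
  Position 10 '(': depth becomes 1
  Position 11 ')': depth becomes 0
  Position 12 '(': depth becomes 1
  Position 13 '(': depth becomes 2
  Position 14 '(': depth becomes 3
  Position 15 ')': depth becomes 2
  Position 16 ')': depth becomes 1
  Position 17 ')': depth becomes 0
Maximum depth reached: 3

3


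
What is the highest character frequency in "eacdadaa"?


Input: eacdadaa
Character counts:
  'a': 4
  'c': 1
  'd': 2
  'e': 1
Maximum frequency: 4

4


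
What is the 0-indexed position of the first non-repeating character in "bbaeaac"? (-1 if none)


Input: bbaeaac
Character frequencies:
  'a': 3
  'b': 2
  'c': 1
  'e': 1
Scanning left to right for freq == 1:
  Position 0 ('b'): freq=2, skip
  Position 1 ('b'): freq=2, skip
  Position 2 ('a'): freq=3, skip
  Position 3 ('e'): unique! => answer = 3

3


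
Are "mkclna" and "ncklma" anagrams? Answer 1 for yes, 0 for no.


Strings: "mkclna", "ncklma"
Sorted first:  acklmn
Sorted second: acklmn
Sorted forms match => anagrams

1


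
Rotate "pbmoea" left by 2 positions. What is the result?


Input: "pbmoea", rotate left by 2
First 2 characters: "pb"
Remaining characters: "moea"
Concatenate remaining + first: "moea" + "pb" = "moeapb"

moeapb


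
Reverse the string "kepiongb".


Input: kepiongb
Reading characters right to left:
  Position 7: 'b'
  Position 6: 'g'
  Position 5: 'n'
  Position 4: 'o'
  Position 3: 'i'
  Position 2: 'p'
  Position 1: 'e'
  Position 0: 'k'
Reversed: bgnoipek

bgnoipek


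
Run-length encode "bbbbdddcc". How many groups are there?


Input: bbbbdddcc
Scanning for consecutive runs:
  Group 1: 'b' x 4 (positions 0-3)
  Group 2: 'd' x 3 (positions 4-6)
  Group 3: 'c' x 2 (positions 7-8)
Total groups: 3

3


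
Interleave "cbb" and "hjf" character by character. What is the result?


Interleaving "cbb" and "hjf":
  Position 0: 'c' from first, 'h' from second => "ch"
  Position 1: 'b' from first, 'j' from second => "bj"
  Position 2: 'b' from first, 'f' from second => "bf"
Result: chbjbf

chbjbf


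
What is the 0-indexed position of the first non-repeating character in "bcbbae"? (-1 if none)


Input: bcbbae
Character frequencies:
  'a': 1
  'b': 3
  'c': 1
  'e': 1
Scanning left to right for freq == 1:
  Position 0 ('b'): freq=3, skip
  Position 1 ('c'): unique! => answer = 1

1


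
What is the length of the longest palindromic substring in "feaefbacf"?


Input: "feaefbacf"
Checking substrings for palindromes:
  [0:5] "feaef" (len 5) => palindrome
  [1:4] "eae" (len 3) => palindrome
Longest palindromic substring: "feaef" with length 5

5


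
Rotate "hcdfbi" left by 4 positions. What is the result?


Input: "hcdfbi", rotate left by 4
First 4 characters: "hcdf"
Remaining characters: "bi"
Concatenate remaining + first: "bi" + "hcdf" = "bihcdf"

bihcdf


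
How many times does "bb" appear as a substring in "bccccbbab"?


Searching for "bb" in "bccccbbab"
Scanning each position:
  Position 0: "bc" => no
  Position 1: "cc" => no
  Position 2: "cc" => no
  Position 3: "cc" => no
  Position 4: "cb" => no
  Position 5: "bb" => MATCH
  Position 6: "ba" => no
  Position 7: "ab" => no
Total occurrences: 1

1


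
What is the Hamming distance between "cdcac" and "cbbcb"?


Comparing "cdcac" and "cbbcb" position by position:
  Position 0: 'c' vs 'c' => same
  Position 1: 'd' vs 'b' => differ
  Position 2: 'c' vs 'b' => differ
  Position 3: 'a' vs 'c' => differ
  Position 4: 'c' vs 'b' => differ
Total differences (Hamming distance): 4

4


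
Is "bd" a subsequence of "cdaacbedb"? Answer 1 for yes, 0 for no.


Check if "bd" is a subsequence of "cdaacbedb"
Greedy scan:
  Position 0 ('c'): no match needed
  Position 1 ('d'): no match needed
  Position 2 ('a'): no match needed
  Position 3 ('a'): no match needed
  Position 4 ('c'): no match needed
  Position 5 ('b'): matches sub[0] = 'b'
  Position 6 ('e'): no match needed
  Position 7 ('d'): matches sub[1] = 'd'
  Position 8 ('b'): no match needed
All 2 characters matched => is a subsequence

1


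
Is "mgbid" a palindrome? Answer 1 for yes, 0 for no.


Input: mgbid
Reversed: dibgm
  Compare pos 0 ('m') with pos 4 ('d'): MISMATCH
  Compare pos 1 ('g') with pos 3 ('i'): MISMATCH
Result: not a palindrome

0


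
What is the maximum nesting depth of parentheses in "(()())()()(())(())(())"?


Input: "(()())()()(())(())(())"
Tracking depth:
  Position 0 '(': depth becomes 1
  Position 1 '(': depth becomes 2
  Position 2 ')': depth becomes 1
  Position 3 '(': depth becomes 2
  Position 4 ')': depth becomes 1
  Position 5 ')': depth becomes 0
  Position 6 '(': depth becomes 1
  Position 7 ')': depth becomes 0
  Position 8 '(': depth becomes 1
  Position 9 ')': depth becomes 0
  Position 10 '(': depth becomes 1
  Position 11 '(': depth becomes 2
  Position 12 ')': depth becomes 1
  Position 13 ')': depth becomes 0
  Position 14 '(': depth becomes 1
  Position 15 '(': depth becomes 2
  Position 16 ')': depth becomes 1
  Position 17 ')': depth becomes 0
  Position 18 '(': depth becomes 1
  Position 19 '(': depth becomes 2
  Position 20 ')': depth becomes 1
  Position 21 ')': depth becomes 0
Maximum depth reached: 2

2


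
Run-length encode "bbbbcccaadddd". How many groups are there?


Input: bbbbcccaadddd
Scanning for consecutive runs:
  Group 1: 'b' x 4 (positions 0-3)
  Group 2: 'c' x 3 (positions 4-6)
  Group 3: 'a' x 2 (positions 7-8)
  Group 4: 'd' x 4 (positions 9-12)
Total groups: 4

4


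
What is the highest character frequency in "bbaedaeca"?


Input: bbaedaeca
Character counts:
  'a': 3
  'b': 2
  'c': 1
  'd': 1
  'e': 2
Maximum frequency: 3

3


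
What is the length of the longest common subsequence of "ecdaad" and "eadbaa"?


LCS of "ecdaad" and "eadbaa"
DP table:
           e    a    d    b    a    a
      0    0    0    0    0    0    0
  e   0    1    1    1    1    1    1
  c   0    1    1    1    1    1    1
  d   0    1    1    2    2    2    2
  a   0    1    2    2    2    3    3
  a   0    1    2    2    2    3    4
  d   0    1    2    3    3    3    4
LCS length = dp[6][6] = 4

4


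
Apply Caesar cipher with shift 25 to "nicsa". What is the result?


Caesar cipher: shift "nicsa" by 25
  'n' (pos 13) + 25 = pos 12 = 'm'
  'i' (pos 8) + 25 = pos 7 = 'h'
  'c' (pos 2) + 25 = pos 1 = 'b'
  's' (pos 18) + 25 = pos 17 = 'r'
  'a' (pos 0) + 25 = pos 25 = 'z'
Result: mhbrz

mhbrz


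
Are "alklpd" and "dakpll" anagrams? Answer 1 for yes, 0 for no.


Strings: "alklpd", "dakpll"
Sorted first:  adkllp
Sorted second: adkllp
Sorted forms match => anagrams

1


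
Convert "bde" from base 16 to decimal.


Input: "bde" in base 16
Positional expansion:
  Digit 'b' (value 11) x 16^2 = 2816
  Digit 'd' (value 13) x 16^1 = 208
  Digit 'e' (value 14) x 16^0 = 14
Sum = 3038

3038


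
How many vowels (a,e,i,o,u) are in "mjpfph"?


Input: mjpfph
Checking each character:
  'm' at position 0: consonant
  'j' at position 1: consonant
  'p' at position 2: consonant
  'f' at position 3: consonant
  'p' at position 4: consonant
  'h' at position 5: consonant
Total vowels: 0

0


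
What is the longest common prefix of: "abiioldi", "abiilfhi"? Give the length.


Words: abiioldi, abiilfhi
  Position 0: all 'a' => match
  Position 1: all 'b' => match
  Position 2: all 'i' => match
  Position 3: all 'i' => match
  Position 4: ('o', 'l') => mismatch, stop
LCP = "abii" (length 4)

4


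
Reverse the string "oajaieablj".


Input: oajaieablj
Reading characters right to left:
  Position 9: 'j'
  Position 8: 'l'
  Position 7: 'b'
  Position 6: 'a'
  Position 5: 'e'
  Position 4: 'i'
  Position 3: 'a'
  Position 2: 'j'
  Position 1: 'a'
  Position 0: 'o'
Reversed: jlbaeiajao

jlbaeiajao


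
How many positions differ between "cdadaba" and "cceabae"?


Comparing "cdadaba" and "cceabae" position by position:
  Position 0: 'c' vs 'c' => same
  Position 1: 'd' vs 'c' => DIFFER
  Position 2: 'a' vs 'e' => DIFFER
  Position 3: 'd' vs 'a' => DIFFER
  Position 4: 'a' vs 'b' => DIFFER
  Position 5: 'b' vs 'a' => DIFFER
  Position 6: 'a' vs 'e' => DIFFER
Positions that differ: 6

6


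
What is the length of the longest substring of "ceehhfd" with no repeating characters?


Input: "ceehhfd"
Sliding window (track last position of each char):
  Position 0 ('c'): window [0,0] length 1 -- new best
  Position 1 ('e'): window [0,1] length 2 -- new best
  Position 2 ('e'): repeat (last at 1), move window start to 2
  Position 2 ('e'): window [2,2] length 1
  Position 3 ('h'): window [2,3] length 2
  Position 4 ('h'): repeat (last at 3), move window start to 4
  Position 4 ('h'): window [4,4] length 1
  Position 5 ('f'): window [4,5] length 2
  Position 6 ('d'): window [4,6] length 3 -- new best
Longest substring with no repeats: "hfd" with length 3

3


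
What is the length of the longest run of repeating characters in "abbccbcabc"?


Input: "abbccbcabc"
Scanning for longest run:
  Position 1 ('b'): new char, reset run to 1
  Position 2 ('b'): continues run of 'b', length=2
  Position 3 ('c'): new char, reset run to 1
  Position 4 ('c'): continues run of 'c', length=2
  Position 5 ('b'): new char, reset run to 1
  Position 6 ('c'): new char, reset run to 1
  Position 7 ('a'): new char, reset run to 1
  Position 8 ('b'): new char, reset run to 1
  Position 9 ('c'): new char, reset run to 1
Longest run: 'b' with length 2

2


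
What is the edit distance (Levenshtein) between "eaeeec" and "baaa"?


Computing edit distance: "eaeeec" -> "baaa"
DP table:
           b    a    a    a
      0    1    2    3    4
  e   1    1    2    3    4
  a   2    2    1    2    3
  e   3    3    2    2    3
  e   4    4    3    3    3
  e   5    5    4    4    4
  c   6    6    5    5    5
Edit distance = dp[6][4] = 5

5


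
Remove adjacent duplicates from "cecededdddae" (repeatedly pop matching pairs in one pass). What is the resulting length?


Input: cecededdddae
Stack-based adjacent duplicate removal:
  Read 'c': push. Stack: c
  Read 'e': push. Stack: ce
  Read 'c': push. Stack: cec
  Read 'e': push. Stack: cece
  Read 'd': push. Stack: ceced
  Read 'e': push. Stack: cecede
  Read 'd': push. Stack: ceceded
  Read 'd': matches stack top 'd' => pop. Stack: cecede
  Read 'd': push. Stack: ceceded
  Read 'd': matches stack top 'd' => pop. Stack: cecede
  Read 'a': push. Stack: cecedea
  Read 'e': push. Stack: cecedeae
Final stack: "cecedeae" (length 8)

8


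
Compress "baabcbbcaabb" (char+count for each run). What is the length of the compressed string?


Input: baabcbbcaabb
Runs:
  'b' x 1 => "b1"
  'a' x 2 => "a2"
  'b' x 1 => "b1"
  'c' x 1 => "c1"
  'b' x 2 => "b2"
  'c' x 1 => "c1"
  'a' x 2 => "a2"
  'b' x 2 => "b2"
Compressed: "b1a2b1c1b2c1a2b2"
Compressed length: 16

16


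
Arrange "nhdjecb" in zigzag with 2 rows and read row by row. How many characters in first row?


Zigzag "nhdjecb" into 2 rows:
Placing characters:
  'n' => row 0
  'h' => row 1
  'd' => row 0
  'j' => row 1
  'e' => row 0
  'c' => row 1
  'b' => row 0
Rows:
  Row 0: "ndeb"
  Row 1: "hjc"
First row length: 4

4


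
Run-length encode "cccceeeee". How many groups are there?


Input: cccceeeee
Scanning for consecutive runs:
  Group 1: 'c' x 4 (positions 0-3)
  Group 2: 'e' x 5 (positions 4-8)
Total groups: 2

2


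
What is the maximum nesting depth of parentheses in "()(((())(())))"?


Input: "()(((())(())))"
Tracking depth:
  Position 0 '(': depth becomes 1
  Position 1 ')': depth becomes 0
  Position 2 '(': depth becomes 1
  Position 3 '(': depth becomes 2
  Position 4 '(': depth becomes 3
  Position 5 '(': depth becomes 4
  Position 6 ')': depth becomes 3
  Position 7 ')': depth becomes 2
  Position 8 '(': depth becomes 3
  Position 9 '(': depth becomes 4
  Position 10 ')': depth becomes 3
  Position 11 ')': depth becomes 2
  Position 12 ')': depth becomes 1
  Position 13 ')': depth becomes 0
Maximum depth reached: 4

4


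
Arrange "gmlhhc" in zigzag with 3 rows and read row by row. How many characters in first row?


Zigzag "gmlhhc" into 3 rows:
Placing characters:
  'g' => row 0
  'm' => row 1
  'l' => row 2
  'h' => row 1
  'h' => row 0
  'c' => row 1
Rows:
  Row 0: "gh"
  Row 1: "mhc"
  Row 2: "l"
First row length: 2

2


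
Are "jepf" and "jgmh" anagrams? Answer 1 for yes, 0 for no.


Strings: "jepf", "jgmh"
Sorted first:  efjp
Sorted second: ghjm
Differ at position 0: 'e' vs 'g' => not anagrams

0


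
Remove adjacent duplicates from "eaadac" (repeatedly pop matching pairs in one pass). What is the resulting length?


Input: eaadac
Stack-based adjacent duplicate removal:
  Read 'e': push. Stack: e
  Read 'a': push. Stack: ea
  Read 'a': matches stack top 'a' => pop. Stack: e
  Read 'd': push. Stack: ed
  Read 'a': push. Stack: eda
  Read 'c': push. Stack: edac
Final stack: "edac" (length 4)

4


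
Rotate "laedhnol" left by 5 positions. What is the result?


Input: "laedhnol", rotate left by 5
First 5 characters: "laedh"
Remaining characters: "nol"
Concatenate remaining + first: "nol" + "laedh" = "nollaedh"

nollaedh


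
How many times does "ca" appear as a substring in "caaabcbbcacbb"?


Searching for "ca" in "caaabcbbcacbb"
Scanning each position:
  Position 0: "ca" => MATCH
  Position 1: "aa" => no
  Position 2: "aa" => no
  Position 3: "ab" => no
  Position 4: "bc" => no
  Position 5: "cb" => no
  Position 6: "bb" => no
  Position 7: "bc" => no
  Position 8: "ca" => MATCH
  Position 9: "ac" => no
  Position 10: "cb" => no
  Position 11: "bb" => no
Total occurrences: 2

2


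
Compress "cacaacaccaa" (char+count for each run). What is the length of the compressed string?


Input: cacaacaccaa
Runs:
  'c' x 1 => "c1"
  'a' x 1 => "a1"
  'c' x 1 => "c1"
  'a' x 2 => "a2"
  'c' x 1 => "c1"
  'a' x 1 => "a1"
  'c' x 2 => "c2"
  'a' x 2 => "a2"
Compressed: "c1a1c1a2c1a1c2a2"
Compressed length: 16

16


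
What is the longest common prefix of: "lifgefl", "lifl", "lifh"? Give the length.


Words: lifgefl, lifl, lifh
  Position 0: all 'l' => match
  Position 1: all 'i' => match
  Position 2: all 'f' => match
  Position 3: ('g', 'l', 'h') => mismatch, stop
LCP = "lif" (length 3)

3


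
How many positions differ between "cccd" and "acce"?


Comparing "cccd" and "acce" position by position:
  Position 0: 'c' vs 'a' => DIFFER
  Position 1: 'c' vs 'c' => same
  Position 2: 'c' vs 'c' => same
  Position 3: 'd' vs 'e' => DIFFER
Positions that differ: 2

2


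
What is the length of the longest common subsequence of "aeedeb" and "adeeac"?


LCS of "aeedeb" and "adeeac"
DP table:
           a    d    e    e    a    c
      0    0    0    0    0    0    0
  a   0    1    1    1    1    1    1
  e   0    1    1    2    2    2    2
  e   0    1    1    2    3    3    3
  d   0    1    2    2    3    3    3
  e   0    1    2    3    3    3    3
  b   0    1    2    3    3    3    3
LCS length = dp[6][6] = 3

3


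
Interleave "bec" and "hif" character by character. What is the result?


Interleaving "bec" and "hif":
  Position 0: 'b' from first, 'h' from second => "bh"
  Position 1: 'e' from first, 'i' from second => "ei"
  Position 2: 'c' from first, 'f' from second => "cf"
Result: bheicf

bheicf


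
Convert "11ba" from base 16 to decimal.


Input: "11ba" in base 16
Positional expansion:
  Digit '1' (value 1) x 16^3 = 4096
  Digit '1' (value 1) x 16^2 = 256
  Digit 'b' (value 11) x 16^1 = 176
  Digit 'a' (value 10) x 16^0 = 10
Sum = 4538

4538


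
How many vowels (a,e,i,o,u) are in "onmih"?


Input: onmih
Checking each character:
  'o' at position 0: vowel (running total: 1)
  'n' at position 1: consonant
  'm' at position 2: consonant
  'i' at position 3: vowel (running total: 2)
  'h' at position 4: consonant
Total vowels: 2

2


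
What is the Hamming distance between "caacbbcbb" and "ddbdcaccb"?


Comparing "caacbbcbb" and "ddbdcaccb" position by position:
  Position 0: 'c' vs 'd' => differ
  Position 1: 'a' vs 'd' => differ
  Position 2: 'a' vs 'b' => differ
  Position 3: 'c' vs 'd' => differ
  Position 4: 'b' vs 'c' => differ
  Position 5: 'b' vs 'a' => differ
  Position 6: 'c' vs 'c' => same
  Position 7: 'b' vs 'c' => differ
  Position 8: 'b' vs 'b' => same
Total differences (Hamming distance): 7

7


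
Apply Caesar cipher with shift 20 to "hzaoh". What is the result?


Caesar cipher: shift "hzaoh" by 20
  'h' (pos 7) + 20 = pos 1 = 'b'
  'z' (pos 25) + 20 = pos 19 = 't'
  'a' (pos 0) + 20 = pos 20 = 'u'
  'o' (pos 14) + 20 = pos 8 = 'i'
  'h' (pos 7) + 20 = pos 1 = 'b'
Result: btuib

btuib


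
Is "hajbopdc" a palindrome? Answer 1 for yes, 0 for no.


Input: hajbopdc
Reversed: cdpobjah
  Compare pos 0 ('h') with pos 7 ('c'): MISMATCH
  Compare pos 1 ('a') with pos 6 ('d'): MISMATCH
  Compare pos 2 ('j') with pos 5 ('p'): MISMATCH
  Compare pos 3 ('b') with pos 4 ('o'): MISMATCH
Result: not a palindrome

0


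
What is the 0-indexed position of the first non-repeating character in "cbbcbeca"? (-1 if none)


Input: cbbcbeca
Character frequencies:
  'a': 1
  'b': 3
  'c': 3
  'e': 1
Scanning left to right for freq == 1:
  Position 0 ('c'): freq=3, skip
  Position 1 ('b'): freq=3, skip
  Position 2 ('b'): freq=3, skip
  Position 3 ('c'): freq=3, skip
  Position 4 ('b'): freq=3, skip
  Position 5 ('e'): unique! => answer = 5

5


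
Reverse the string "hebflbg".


Input: hebflbg
Reading characters right to left:
  Position 6: 'g'
  Position 5: 'b'
  Position 4: 'l'
  Position 3: 'f'
  Position 2: 'b'
  Position 1: 'e'
  Position 0: 'h'
Reversed: gblfbeh

gblfbeh


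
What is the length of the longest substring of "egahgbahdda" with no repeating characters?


Input: "egahgbahdda"
Sliding window (track last position of each char):
  Position 0 ('e'): window [0,0] length 1 -- new best
  Position 1 ('g'): window [0,1] length 2 -- new best
  Position 2 ('a'): window [0,2] length 3 -- new best
  Position 3 ('h'): window [0,3] length 4 -- new best
  Position 4 ('g'): repeat (last at 1), move window start to 2
  Position 4 ('g'): window [2,4] length 3
  Position 5 ('b'): window [2,5] length 4
  Position 6 ('a'): repeat (last at 2), move window start to 3
  Position 6 ('a'): window [3,6] length 4
  Position 7 ('h'): repeat (last at 3), move window start to 4
  Position 7 ('h'): window [4,7] length 4
  Position 8 ('d'): window [4,8] length 5 -- new best
  Position 9 ('d'): repeat (last at 8), move window start to 9
  Position 9 ('d'): window [9,9] length 1
  Position 10 ('a'): window [9,10] length 2
Longest substring with no repeats: "gbahd" with length 5

5


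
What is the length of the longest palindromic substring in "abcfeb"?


Input: "abcfeb"
Checking substrings for palindromes:
  No multi-char palindromic substrings found
Longest palindromic substring: "a" with length 1

1


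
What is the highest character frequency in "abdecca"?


Input: abdecca
Character counts:
  'a': 2
  'b': 1
  'c': 2
  'd': 1
  'e': 1
Maximum frequency: 2

2


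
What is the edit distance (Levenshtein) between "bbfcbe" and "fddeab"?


Computing edit distance: "bbfcbe" -> "fddeab"
DP table:
           f    d    d    e    a    b
      0    1    2    3    4    5    6
  b   1    1    2    3    4    5    5
  b   2    2    2    3    4    5    5
  f   3    2    3    3    4    5    6
  c   4    3    3    4    4    5    6
  b   5    4    4    4    5    5    5
  e   6    5    5    5    4    5    6
Edit distance = dp[6][6] = 6

6


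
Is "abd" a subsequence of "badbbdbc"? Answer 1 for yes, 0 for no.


Check if "abd" is a subsequence of "badbbdbc"
Greedy scan:
  Position 0 ('b'): no match needed
  Position 1 ('a'): matches sub[0] = 'a'
  Position 2 ('d'): no match needed
  Position 3 ('b'): matches sub[1] = 'b'
  Position 4 ('b'): no match needed
  Position 5 ('d'): matches sub[2] = 'd'
  Position 6 ('b'): no match needed
  Position 7 ('c'): no match needed
All 3 characters matched => is a subsequence

1


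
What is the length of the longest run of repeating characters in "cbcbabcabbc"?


Input: "cbcbabcabbc"
Scanning for longest run:
  Position 1 ('b'): new char, reset run to 1
  Position 2 ('c'): new char, reset run to 1
  Position 3 ('b'): new char, reset run to 1
  Position 4 ('a'): new char, reset run to 1
  Position 5 ('b'): new char, reset run to 1
  Position 6 ('c'): new char, reset run to 1
  Position 7 ('a'): new char, reset run to 1
  Position 8 ('b'): new char, reset run to 1
  Position 9 ('b'): continues run of 'b', length=2
  Position 10 ('c'): new char, reset run to 1
Longest run: 'b' with length 2

2


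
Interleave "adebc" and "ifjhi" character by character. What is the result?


Interleaving "adebc" and "ifjhi":
  Position 0: 'a' from first, 'i' from second => "ai"
  Position 1: 'd' from first, 'f' from second => "df"
  Position 2: 'e' from first, 'j' from second => "ej"
  Position 3: 'b' from first, 'h' from second => "bh"
  Position 4: 'c' from first, 'i' from second => "ci"
Result: aidfejbhci

aidfejbhci


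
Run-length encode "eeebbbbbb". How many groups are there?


Input: eeebbbbbb
Scanning for consecutive runs:
  Group 1: 'e' x 3 (positions 0-2)
  Group 2: 'b' x 6 (positions 3-8)
Total groups: 2

2


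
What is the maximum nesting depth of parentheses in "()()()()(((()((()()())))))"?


Input: "()()()()(((()((()()())))))"
Tracking depth:
  Position 0 '(': depth becomes 1
  Position 1 ')': depth becomes 0
  Position 2 '(': depth becomes 1
  Position 3 ')': depth becomes 0
  Position 4 '(': depth becomes 1
  Position 5 ')': depth becomes 0
  Position 6 '(': depth becomes 1
  Position 7 ')': depth becomes 0
  Position 8 '(': depth becomes 1
  Position 9 '(': depth becomes 2
  Position 10 '(': depth becomes 3
  Position 11 '(': depth becomes 4
  Position 12 ')': depth becomes 3
  Position 13 '(': depth becomes 4
  Position 14 '(': depth becomes 5
  Position 15 '(': depth becomes 6
  Position 16 ')': depth becomes 5
  Position 17 '(': depth becomes 6
  Position 18 ')': depth becomes 5
  Position 19 '(': depth becomes 6
  Position 20 ')': depth becomes 5
  Position 21 ')': depth becomes 4
  Position 22 ')': depth becomes 3
  Position 23 ')': depth becomes 2
  Position 24 ')': depth becomes 1
  Position 25 ')': depth becomes 0
Maximum depth reached: 6

6


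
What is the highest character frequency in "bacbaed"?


Input: bacbaed
Character counts:
  'a': 2
  'b': 2
  'c': 1
  'd': 1
  'e': 1
Maximum frequency: 2

2


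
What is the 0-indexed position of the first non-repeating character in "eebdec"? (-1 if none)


Input: eebdec
Character frequencies:
  'b': 1
  'c': 1
  'd': 1
  'e': 3
Scanning left to right for freq == 1:
  Position 0 ('e'): freq=3, skip
  Position 1 ('e'): freq=3, skip
  Position 2 ('b'): unique! => answer = 2

2


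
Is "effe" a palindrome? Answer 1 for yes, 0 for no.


Input: effe
Reversed: effe
  Compare pos 0 ('e') with pos 3 ('e'): match
  Compare pos 1 ('f') with pos 2 ('f'): match
Result: palindrome

1
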